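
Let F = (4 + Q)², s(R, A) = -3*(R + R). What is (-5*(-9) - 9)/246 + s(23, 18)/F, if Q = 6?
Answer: -2529/2050 ≈ -1.2337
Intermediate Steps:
s(R, A) = -6*R
F = 100 (F = (4 + 6)² = 10² = 100)
(-5*(-9) - 9)/246 + s(23, 18)/F = (-5*(-9) - 9)/246 - 6*23/100 = (45 - 9)*(1/246) - 138*1/100 = 36*(1/246) - 69/50 = 6/41 - 69/50 = -2529/2050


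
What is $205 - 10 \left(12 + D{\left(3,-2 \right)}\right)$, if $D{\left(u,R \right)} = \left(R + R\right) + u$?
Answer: $95$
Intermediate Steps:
$D{\left(u,R \right)} = u + 2 R$ ($D{\left(u,R \right)} = 2 R + u = u + 2 R$)
$205 - 10 \left(12 + D{\left(3,-2 \right)}\right) = 205 - 10 \left(12 + \left(3 + 2 \left(-2\right)\right)\right) = 205 - 10 \left(12 + \left(3 - 4\right)\right) = 205 - 10 \left(12 - 1\right) = 205 - 10 \cdot 11 = 205 - 110 = 95$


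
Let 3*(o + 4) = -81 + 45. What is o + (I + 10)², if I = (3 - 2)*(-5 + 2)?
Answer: 33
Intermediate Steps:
I = -3 (I = 1*(-3) = -3)
o = -16 (o = -4 + (-81 + 45)/3 = -4 + (⅓)*(-36) = -4 - 12 = -16)
o + (I + 10)² = -16 + (-3 + 10)² = -16 + 7² = -16 + 49 = 33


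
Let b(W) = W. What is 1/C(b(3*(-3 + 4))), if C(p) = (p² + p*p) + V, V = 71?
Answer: 1/89 ≈ 0.011236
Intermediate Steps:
C(p) = 71 + 2*p² (C(p) = (p² + p*p) + 71 = (p² + p²) + 71 = 2*p² + 71 = 71 + 2*p²)
1/C(b(3*(-3 + 4))) = 1/(71 + 2*(3*(-3 + 4))²) = 1/(71 + 2*(3*1)²) = 1/(71 + 2*3²) = 1/(71 + 2*9) = 1/(71 + 18) = 1/89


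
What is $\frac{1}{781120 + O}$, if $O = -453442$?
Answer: $\frac{1}{327678} \approx 3.0518 \cdot 10^{-6}$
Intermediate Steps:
$\frac{1}{781120 + O} = \frac{1}{781120 - 453442} = \frac{1}{327678}$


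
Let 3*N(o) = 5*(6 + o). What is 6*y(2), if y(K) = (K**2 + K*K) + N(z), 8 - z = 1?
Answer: 178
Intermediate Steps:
z = 7 (z = 8 - 1*1 = 8 - 1 = 7)
N(o) = 10 + 5*o/3 (N(o) = (5*(6 + o))/3 = (30 + 5*o)/3 = 10 + 5*o/3)
y(K) = 65/3 + 2*K**2 (y(K) = (K**2 + K*K) + (10 + (5/3)*7) = (K**2 + K**2) + (10 + 35/3) = 2*K**2 + 65/3 = 65/3 + 2*K**2)
6*y(2) = 6*(65/3 + 2*2**2) = 6*(65/3 + 2*4) = 6*(65/3 + 8) = 6*(89/3) = 178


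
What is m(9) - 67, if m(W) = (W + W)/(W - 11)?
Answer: -76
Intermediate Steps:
m(W) = 2*W/(-11 + W) (m(W) = (2*W)/(-11 + W) = 2*W/(-11 + W))
m(9) - 67 = 2*9/(-11 + 9) - 67 = 2*9/(-2) - 67 = 2*9*(-½) - 67 = -9 - 67 = -76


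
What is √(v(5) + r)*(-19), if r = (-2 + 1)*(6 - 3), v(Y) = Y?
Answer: -19*√2 ≈ -26.870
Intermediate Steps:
r = -3 (r = -1*3 = -3)
√(v(5) + r)*(-19) = √(5 - 3)*(-19) = √2*(-19) = -19*√2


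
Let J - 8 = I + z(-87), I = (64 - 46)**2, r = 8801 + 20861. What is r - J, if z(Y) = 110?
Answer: 29220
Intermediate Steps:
r = 29662
I = 324 (I = 18**2 = 324)
J = 442 (J = 8 + (324 + 110) = 8 + 434 = 442)
r - J = 29662 - 1*442 = 29662 - 442 = 29220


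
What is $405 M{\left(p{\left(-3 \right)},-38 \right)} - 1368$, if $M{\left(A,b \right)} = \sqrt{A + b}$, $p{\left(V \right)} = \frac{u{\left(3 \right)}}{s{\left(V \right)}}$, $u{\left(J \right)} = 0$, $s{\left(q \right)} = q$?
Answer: $-1368 + 405 i \sqrt{38} \approx -1368.0 + 2496.6 i$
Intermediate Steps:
$p{\left(V \right)} = 0$ ($p{\left(V \right)} = \frac{0}{V} = 0$)
$405 M{\left(p{\left(-3 \right)},-38 \right)} - 1368 = 405 \sqrt{0 - 38} - 1368 = 405 \sqrt{-38} - 1368 = 405 i \sqrt{38} - 1368 = -1368 + 405 i \sqrt{38}$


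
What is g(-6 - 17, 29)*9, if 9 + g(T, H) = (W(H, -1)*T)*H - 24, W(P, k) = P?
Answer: -174384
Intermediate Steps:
g(T, H) = -33 + T*H**2 (g(T, H) = -9 + ((H*T)*H - 24) = -9 + (T*H**2 - 24) = -9 + (-24 + T*H**2) = -33 + T*H**2)
g(-6 - 17, 29)*9 = (-33 + (-6 - 17)*29**2)*9 = (-33 - 23*841)*9 = (-33 - 19343)*9 = -19376*9 = -174384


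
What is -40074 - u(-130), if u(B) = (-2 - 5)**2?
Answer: -40123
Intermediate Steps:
u(B) = 49 (u(B) = (-7)**2 = 49)
-40074 - u(-130) = -40074 - 1*49 = -40074 - 49 = -40123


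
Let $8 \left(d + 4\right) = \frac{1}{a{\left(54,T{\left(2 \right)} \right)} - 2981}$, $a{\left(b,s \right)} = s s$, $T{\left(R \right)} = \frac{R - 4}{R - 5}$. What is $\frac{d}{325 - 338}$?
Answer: $\frac{858409}{2789800} \approx 0.3077$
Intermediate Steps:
$T{\left(R \right)} = \frac{-4 + R}{-5 + R}$
$a{\left(b,s \right)} = s^{2}$
$d = - \frac{858409}{214600}$ ($d = -4 + \frac{1}{8 \left(\left(\frac{-4 + 2}{-5 + 2}\right)^{2} - 2981\right)} = -4 + \frac{1}{8 \left(\left(\frac{1}{-3} \left(-2\right)\right)^{2} - 2981\right)} = -4 + \frac{1}{8 \left(\left(\left(- \frac{1}{3}\right) \left(-2\right)\right)^{2} - 2981\right)} = -4 + \frac{1}{8 \left(\left(\frac{2}{3}\right)^{2} - 2981\right)} = -4 + \frac{1}{8 \left(\frac{4}{9} - 2981\right)} = -4 + \frac{1}{8 \left(- \frac{26825}{9}\right)} = -4 + \frac{1}{8} \left(- \frac{9}{26825}\right) = -4 - \frac{9}{214600} = - \frac{858409}{214600} \approx -4.0$)
$\frac{d}{325 - 338} = - \frac{858409}{214600 \left(325 - 338\right)} = - \frac{858409}{214600 \left(-13\right)} = \left(- \frac{858409}{214600}\right) \left(- \frac{1}{13}\right) = \frac{858409}{2789800}$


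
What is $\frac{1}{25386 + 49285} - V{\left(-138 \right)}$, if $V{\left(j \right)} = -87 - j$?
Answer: $- \frac{3808220}{74671} \approx -51.0$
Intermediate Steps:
$\frac{1}{25386 + 49285} - V{\left(-138 \right)} = \frac{1}{25386 + 49285} - \left(-87 - -138\right) = \frac{1}{74671} - \left(-87 + 138\right) = \frac{1}{74671} - 51 = - \frac{3808220}{74671}$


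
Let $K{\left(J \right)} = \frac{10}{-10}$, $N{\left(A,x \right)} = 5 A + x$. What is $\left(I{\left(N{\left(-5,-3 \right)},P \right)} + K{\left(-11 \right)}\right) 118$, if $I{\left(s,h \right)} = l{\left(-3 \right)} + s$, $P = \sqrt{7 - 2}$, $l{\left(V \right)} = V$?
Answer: $-3776$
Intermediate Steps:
$N{\left(A,x \right)} = x + 5 A$
$P = \sqrt{5}$ ($P = \sqrt{7 + \left(-3 + 1\right)} = \sqrt{7 - 2} = \sqrt{5} \approx 2.2361$)
$I{\left(s,h \right)} = -3 + s$
$K{\left(J \right)} = -1$ ($K{\left(J \right)} = 10 \left(- \frac{1}{10}\right) = -1$)
$\left(I{\left(N{\left(-5,-3 \right)},P \right)} + K{\left(-11 \right)}\right) 118 = \left(\left(-3 + \left(-3 + 5 \left(-5\right)\right)\right) - 1\right) 118 = \left(\left(-3 - 28\right) - 1\right) 118 = \left(-31 - 1\right) 118 = \left(-32\right) 118 = -3776$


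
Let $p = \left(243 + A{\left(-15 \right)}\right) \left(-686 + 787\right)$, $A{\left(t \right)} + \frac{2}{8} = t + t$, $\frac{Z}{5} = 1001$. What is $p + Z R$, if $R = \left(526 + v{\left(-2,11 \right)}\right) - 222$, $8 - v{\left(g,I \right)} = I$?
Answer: $\frac{6111971}{4} \approx 1.528 \cdot 10^{6}$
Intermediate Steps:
$Z = 5005$ ($Z = 5 \cdot 1001 = 5005$)
$v{\left(g,I \right)} = 8 - I$
$A{\left(t \right)} = - \frac{1}{4} + 2 t$ ($A{\left(t \right)} = - \frac{1}{4} + \left(t + t\right) = - \frac{1}{4} + 2 t$)
$p = \frac{85951}{4}$ ($p = \left(243 + \left(- \frac{1}{4} + 2 \left(-15\right)\right)\right) \left(-686 + 787\right) = \left(243 - \frac{121}{4}\right) 101 = \frac{851}{4} \cdot 101 = \frac{85951}{4} \approx 21488.0$)
$R = 301$ ($R = \left(526 + \left(8 - 11\right)\right) - 222 = \left(526 - 3\right) - 222 = 523 - 222 = 301$)
$p + Z R = \frac{85951}{4} + 5005 \cdot 301 = \frac{85951}{4} + 1506505 = \frac{6111971}{4}$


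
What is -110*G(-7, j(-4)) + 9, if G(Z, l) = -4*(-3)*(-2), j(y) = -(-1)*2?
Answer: 2649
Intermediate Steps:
j(y) = 2 (j(y) = -1*(-2) = 2)
G(Z, l) = -24 (G(Z, l) = 12*(-2) = -24)
-110*G(-7, j(-4)) + 9 = -110*(-24) + 9 = 2640 + 9 = 2649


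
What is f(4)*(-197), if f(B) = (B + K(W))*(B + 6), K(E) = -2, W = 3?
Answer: -3940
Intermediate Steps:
f(B) = (-2 + B)*(6 + B) (f(B) = (B - 2)*(B + 6) = (-2 + B)*(6 + B))
f(4)*(-197) = (-12 + 4**2 + 4*4)*(-197) = (-12 + 16 + 16)*(-197) = 20*(-197) = -3940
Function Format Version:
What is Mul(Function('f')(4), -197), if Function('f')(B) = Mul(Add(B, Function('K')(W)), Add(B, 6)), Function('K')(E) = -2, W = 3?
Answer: -3940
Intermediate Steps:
Function('f')(B) = Mul(Add(-2, B), Add(6, B)) (Function('f')(B) = Mul(Add(B, -2), Add(B, 6)) = Mul(Add(-2, B), Add(6, B)))
Mul(Function('f')(4), -197) = Mul(Add(-12, Pow(4, 2), Mul(4, 4)), -197) = Mul(Add(-12, 16, 16), -197) = Mul(20, -197) = -3940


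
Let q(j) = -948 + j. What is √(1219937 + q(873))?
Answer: √1219862 ≈ 1104.5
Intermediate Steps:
√(1219937 + q(873)) = √(1219937 + (-948 + 873)) = √(1219937 - 75) = √1219862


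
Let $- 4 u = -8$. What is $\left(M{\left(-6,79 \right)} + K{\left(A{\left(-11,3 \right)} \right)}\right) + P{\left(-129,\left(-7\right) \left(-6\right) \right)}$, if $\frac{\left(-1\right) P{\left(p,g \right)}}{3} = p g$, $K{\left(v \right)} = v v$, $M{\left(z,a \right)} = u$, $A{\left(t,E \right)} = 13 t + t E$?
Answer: $47232$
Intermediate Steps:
$u = 2$ ($u = \left(- \frac{1}{4}\right) \left(-8\right) = 2$)
$A{\left(t,E \right)} = 13 t + E t$
$M{\left(z,a \right)} = 2$
$K{\left(v \right)} = v^{2}$
$P{\left(p,g \right)} = - 3 g p$ ($P{\left(p,g \right)} = - 3 p g = - 3 g p$)
$\left(M{\left(-6,79 \right)} + K{\left(A{\left(-11,3 \right)} \right)}\right) + P{\left(-129,\left(-7\right) \left(-6\right) \right)} = \left(2 + \left(- 11 \left(13 + 3\right)\right)^{2}\right) - 3 \left(\left(-7\right) \left(-6\right)\right) \left(-129\right) = \left(2 + \left(\left(-11\right) 16\right)^{2}\right) - 126 \left(-129\right) = \left(2 + \left(-176\right)^{2}\right) + 16254 = \left(2 + 30976\right) + 16254 = 30978 + 16254 = 47232$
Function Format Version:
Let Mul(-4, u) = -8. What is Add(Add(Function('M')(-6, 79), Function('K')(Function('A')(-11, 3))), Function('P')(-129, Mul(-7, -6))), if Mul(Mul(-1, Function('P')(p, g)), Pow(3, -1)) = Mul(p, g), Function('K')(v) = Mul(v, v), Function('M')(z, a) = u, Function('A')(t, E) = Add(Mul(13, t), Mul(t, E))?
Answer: 47232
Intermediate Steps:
u = 2 (u = Mul(Rational(-1, 4), -8) = 2)
Function('A')(t, E) = Add(Mul(13, t), Mul(E, t))
Function('M')(z, a) = 2
Function('K')(v) = Pow(v, 2)
Function('P')(p, g) = Mul(-3, g, p) (Function('P')(p, g) = Mul(-3, Mul(p, g)) = Mul(-3, Mul(g, p)) = Mul(-3, g, p))
Add(Add(Function('M')(-6, 79), Function('K')(Function('A')(-11, 3))), Function('P')(-129, Mul(-7, -6))) = Add(Add(2, Pow(Mul(-11, Add(13, 3)), 2)), Mul(-3, Mul(-7, -6), -129)) = Add(Add(2, Pow(Mul(-11, 16), 2)), Mul(-3, 42, -129)) = Add(Add(2, Pow(-176, 2)), 16254) = Add(Add(2, 30976), 16254) = Add(30978, 16254) = 47232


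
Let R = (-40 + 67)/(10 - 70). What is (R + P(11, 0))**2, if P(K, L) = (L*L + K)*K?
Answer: 5812921/400 ≈ 14532.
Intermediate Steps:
P(K, L) = K*(K + L**2) (P(K, L) = (L**2 + K)*K = (K + L**2)*K = K*(K + L**2))
R = -9/20 (R = 27/(-60) = 27*(-1/60) = -9/20 ≈ -0.45000)
(R + P(11, 0))**2 = (-9/20 + 11*(11 + 0**2))**2 = (-9/20 + 11*(11 + 0))**2 = (-9/20 + 11*11)**2 = (-9/20 + 121)**2 = (2411/20)**2 = 5812921/400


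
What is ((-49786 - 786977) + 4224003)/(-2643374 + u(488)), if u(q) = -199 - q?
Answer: -3387240/2644061 ≈ -1.2811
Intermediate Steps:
((-49786 - 786977) + 4224003)/(-2643374 + u(488)) = ((-49786 - 786977) + 4224003)/(-2643374 + (-199 - 1*488)) = (-836763 + 4224003)/(-2643374 + (-199 - 488)) = 3387240/(-2643374 - 687) = 3387240/(-2644061) = 3387240*(-1/2644061) = -3387240/2644061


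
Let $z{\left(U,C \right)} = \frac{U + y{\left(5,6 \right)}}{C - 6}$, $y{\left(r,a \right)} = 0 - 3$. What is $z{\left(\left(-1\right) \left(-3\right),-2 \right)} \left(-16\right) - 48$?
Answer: $-48$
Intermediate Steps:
$y{\left(r,a \right)} = -3$ ($y{\left(r,a \right)} = 0 - 3 = -3$)
$z{\left(U,C \right)} = \frac{-3 + U}{-6 + C}$ ($z{\left(U,C \right)} = \frac{U - 3}{C - 6} = \frac{-3 + U}{-6 + C}$)
$z{\left(\left(-1\right) \left(-3\right),-2 \right)} \left(-16\right) - 48 = \frac{-3 - -3}{-6 - 2} \left(-16\right) - 48 = \frac{-3 + 3}{-8} \left(-16\right) - 48 = \left(- \frac{1}{8}\right) 0 \left(-16\right) - 48 = 0 \left(-16\right) - 48 = 0 - 48 = -48$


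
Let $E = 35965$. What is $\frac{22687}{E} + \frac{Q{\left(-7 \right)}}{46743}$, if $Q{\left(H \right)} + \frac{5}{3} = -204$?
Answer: $\frac{3159184918}{5043335985} \approx 0.62641$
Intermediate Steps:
$Q{\left(H \right)} = - \frac{617}{3}$ ($Q{\left(H \right)} = - \frac{5}{3} - 204 = - \frac{617}{3}$)
$\frac{22687}{E} + \frac{Q{\left(-7 \right)}}{46743} = \frac{22687}{35965} - \frac{617}{3 \cdot 46743} = 22687 \cdot \frac{1}{35965} - \frac{617}{140229} = \frac{22687}{35965} - \frac{617}{140229} = \frac{3159184918}{5043335985}$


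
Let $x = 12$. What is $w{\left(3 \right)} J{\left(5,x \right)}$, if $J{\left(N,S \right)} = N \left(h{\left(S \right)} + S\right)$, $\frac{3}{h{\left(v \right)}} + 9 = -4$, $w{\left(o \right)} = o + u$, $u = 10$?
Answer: $765$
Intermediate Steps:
$w{\left(o \right)} = 10 + o$ ($w{\left(o \right)} = o + 10 = 10 + o$)
$h{\left(v \right)} = - \frac{3}{13}$ ($h{\left(v \right)} = \frac{3}{-9 - 4} = \frac{3}{-13} = 3 \left(- \frac{1}{13}\right) = - \frac{3}{13}$)
$J{\left(N,S \right)} = N \left(- \frac{3}{13} + S\right)$
$w{\left(3 \right)} J{\left(5,x \right)} = \left(10 + 3\right) \frac{1}{13} \cdot 5 \left(-3 + 13 \cdot 12\right) = 13 \cdot \frac{1}{13} \cdot 5 \left(-3 + 156\right) = 13 \cdot \frac{1}{13} \cdot 5 \cdot 153 = 13 \cdot \frac{765}{13} = 765$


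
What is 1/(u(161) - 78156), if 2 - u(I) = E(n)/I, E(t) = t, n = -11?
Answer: -161/12582783 ≈ -1.2795e-5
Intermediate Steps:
u(I) = 2 + 11/I (u(I) = 2 - (-11)/I = 2 + 11/I)
1/(u(161) - 78156) = 1/((2 + 11/161) - 78156) = 1/(333/161 - 78156) = 1/(-12582783/161) = -161/12582783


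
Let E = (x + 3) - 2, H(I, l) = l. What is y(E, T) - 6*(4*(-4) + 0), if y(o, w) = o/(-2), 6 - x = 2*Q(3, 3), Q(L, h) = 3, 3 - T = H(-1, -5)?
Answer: 191/2 ≈ 95.500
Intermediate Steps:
T = 8 (T = 3 - 1*(-5) = 3 + 5 = 8)
x = 0 (x = 6 - 2*3 = 6 - 1*6 = 6 - 6 = 0)
E = 1 (E = (0 + 3) - 2 = 3 - 2 = 1)
y(o, w) = -o/2 (y(o, w) = o*(-½) = -o/2)
y(E, T) - 6*(4*(-4) + 0) = -½*1 - 6*(4*(-4) + 0) = -½ - 6*(-16 + 0) = -½ - 6*(-16) = -½ + 96 = 191/2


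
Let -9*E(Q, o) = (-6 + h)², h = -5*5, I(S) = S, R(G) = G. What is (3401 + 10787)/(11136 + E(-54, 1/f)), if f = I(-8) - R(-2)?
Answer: 127692/99263 ≈ 1.2864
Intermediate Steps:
f = -6 (f = -8 - 1*(-2) = -8 + 2 = -6)
h = -25
E(Q, o) = -961/9 (E(Q, o) = -(-6 - 25)²/9 = -⅑*(-31)² = -⅑*961 = -961/9)
(3401 + 10787)/(11136 + E(-54, 1/f)) = (3401 + 10787)/(11136 - 961/9) = 14188/(99263/9) = 14188*(9/99263) = 127692/99263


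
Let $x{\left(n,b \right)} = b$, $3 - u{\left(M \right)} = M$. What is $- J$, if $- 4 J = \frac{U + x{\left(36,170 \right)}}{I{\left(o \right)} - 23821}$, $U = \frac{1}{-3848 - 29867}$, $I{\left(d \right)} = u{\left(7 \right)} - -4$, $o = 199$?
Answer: $- \frac{5731549}{3212500060} \approx -0.0017841$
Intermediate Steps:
$u{\left(M \right)} = 3 - M$
$I{\left(d \right)} = 0$ ($I{\left(d \right)} = \left(3 - 7\right) - -4 = \left(3 - 7\right) + 4 = -4 + 4 = 0$)
$U = - \frac{1}{33715}$ ($U = \frac{1}{-33715} = - \frac{1}{33715} \approx -2.966 \cdot 10^{-5}$)
$J = \frac{5731549}{3212500060}$ ($J = - \frac{\left(- \frac{1}{33715} + 170\right) \frac{1}{0 - 23821}}{4} = - \frac{\frac{5731549}{33715} \frac{1}{-23821}}{4} = - \frac{\frac{5731549}{33715} \left(- \frac{1}{23821}\right)}{4} = \left(- \frac{1}{4}\right) \left(- \frac{5731549}{803125015}\right) = \frac{5731549}{3212500060} \approx 0.0017841$)
$- J = \left(-1\right) \frac{5731549}{3212500060} = - \frac{5731549}{3212500060}$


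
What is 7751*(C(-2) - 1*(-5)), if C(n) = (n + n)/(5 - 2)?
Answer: 85261/3 ≈ 28420.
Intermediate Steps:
C(n) = 2*n/3 (C(n) = (2*n)/3 = (2*n)*(1/3) = 2*n/3)
7751*(C(-2) - 1*(-5)) = 7751*((2/3)*(-2) - 1*(-5)) = 7751*(-4/3 + 5) = 7751*(11/3) = 85261/3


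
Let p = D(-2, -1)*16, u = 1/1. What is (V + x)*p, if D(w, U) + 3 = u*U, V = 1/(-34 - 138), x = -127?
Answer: 349520/43 ≈ 8128.4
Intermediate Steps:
u = 1
V = -1/172 (V = 1/(-172) = -1/172 ≈ -0.0058140)
D(w, U) = -3 + U (D(w, U) = -3 + 1*U = -3 + U)
p = -64 (p = (-3 - 1)*16 = -4*16 = -64)
(V + x)*p = (-1/172 - 127)*(-64) = -21845/172*(-64) = 349520/43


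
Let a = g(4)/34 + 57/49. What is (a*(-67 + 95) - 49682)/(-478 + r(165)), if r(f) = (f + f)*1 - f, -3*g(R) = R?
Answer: 17725238/111741 ≈ 158.63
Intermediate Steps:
g(R) = -R/3
r(f) = f (r(f) = (2*f)*1 - f = 2*f - f = f)
a = 2809/2499 (a = -⅓*4/34 + 57/49 = -4/3*1/34 + 57*(1/49) = -2/51 + 57/49 = 2809/2499 ≈ 1.1241)
(a*(-67 + 95) - 49682)/(-478 + r(165)) = (2809*(-67 + 95)/2499 - 49682)/(-478 + 165) = ((2809/2499)*28 - 49682)/(-313) = (11236/357 - 49682)*(-1/313) = -17725238/357*(-1/313) = 17725238/111741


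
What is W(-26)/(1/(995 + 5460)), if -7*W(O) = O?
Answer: 167830/7 ≈ 23976.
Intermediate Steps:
W(O) = -O/7
W(-26)/(1/(995 + 5460)) = (-⅐*(-26))/(1/(995 + 5460)) = 26/(7*(1/6455)) = (26/7)*6455 = 167830/7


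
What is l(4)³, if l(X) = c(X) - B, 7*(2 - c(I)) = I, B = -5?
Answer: 91125/343 ≈ 265.67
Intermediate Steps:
c(I) = 2 - I/7
l(X) = 7 - X/7 (l(X) = (2 - X/7) - 1*(-5) = (2 - X/7) + 5 = 7 - X/7)
l(4)³ = (7 - ⅐*4)³ = (7 - 4/7)³ = (45/7)³ = 91125/343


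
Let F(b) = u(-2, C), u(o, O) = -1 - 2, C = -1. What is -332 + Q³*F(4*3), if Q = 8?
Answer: -1868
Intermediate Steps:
u(o, O) = -3
F(b) = -3
-332 + Q³*F(4*3) = -332 + 8³*(-3) = -332 + 512*(-3) = -332 - 1536 = -1868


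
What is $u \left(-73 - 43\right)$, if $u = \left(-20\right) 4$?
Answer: $9280$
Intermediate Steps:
$u = -80$
$u \left(-73 - 43\right) = - 80 \left(-73 - 43\right) = \left(-80\right) \left(-116\right) = 9280$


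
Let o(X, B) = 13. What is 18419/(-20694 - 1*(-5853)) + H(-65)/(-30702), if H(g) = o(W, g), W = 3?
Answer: -11092021/8934282 ≈ -1.2415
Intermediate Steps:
H(g) = 13
18419/(-20694 - 1*(-5853)) + H(-65)/(-30702) = 18419/(-20694 - 1*(-5853)) + 13/(-30702) = 18419/(-20694 + 5853) + 13*(-1/30702) = 18419/(-14841) - 13/30702 = 18419*(-1/14841) - 13/30702 = -18419/14841 - 13/30702 = -11092021/8934282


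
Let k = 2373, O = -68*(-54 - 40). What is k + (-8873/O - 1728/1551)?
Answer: 166674437/70312 ≈ 2370.5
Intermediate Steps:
O = 6392 (O = -68*(-94) = 6392)
k + (-8873/O - 1728/1551) = 2373 + (-8873/6392 - 1728/1551) = 2373 + (-8873*1/6392 - 1728*1/1551) = 2373 + (-8873/6392 - 576/517) = 2373 - 175939/70312 = 166674437/70312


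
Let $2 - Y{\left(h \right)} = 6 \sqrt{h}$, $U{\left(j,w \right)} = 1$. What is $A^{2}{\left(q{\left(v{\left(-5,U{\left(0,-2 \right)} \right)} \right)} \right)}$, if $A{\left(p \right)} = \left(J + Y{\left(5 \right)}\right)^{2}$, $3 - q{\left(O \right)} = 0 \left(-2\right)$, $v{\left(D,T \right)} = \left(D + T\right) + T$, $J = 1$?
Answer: $42201 - 13608 \sqrt{5} \approx 11773.0$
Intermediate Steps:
$v{\left(D,T \right)} = D + 2 T$
$Y{\left(h \right)} = 2 - 6 \sqrt{h}$
$q{\left(O \right)} = 3$ ($q{\left(O \right)} = 3 - 0 \left(-2\right) = 3 - 0 = 3 + 0 = 3$)
$A{\left(p \right)} = \left(3 - 6 \sqrt{5}\right)^{2}$ ($A{\left(p \right)} = \left(1 + \left(2 - 6 \sqrt{5}\right)\right)^{2} = \left(3 - 6 \sqrt{5}\right)^{2}$)
$A^{2}{\left(q{\left(v{\left(-5,U{\left(0,-2 \right)} \right)} \right)} \right)} = \left(189 - 36 \sqrt{5}\right)^{2}$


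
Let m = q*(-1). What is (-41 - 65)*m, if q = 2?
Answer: 212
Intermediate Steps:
m = -2 (m = 2*(-1) = -2)
(-41 - 65)*m = (-41 - 65)*(-2) = -106*(-2) = 212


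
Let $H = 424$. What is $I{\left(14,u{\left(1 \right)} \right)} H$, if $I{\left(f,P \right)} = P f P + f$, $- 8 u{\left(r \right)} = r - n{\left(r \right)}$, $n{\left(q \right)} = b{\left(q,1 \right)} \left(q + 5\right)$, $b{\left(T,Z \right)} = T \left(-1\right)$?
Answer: $\frac{41923}{4} \approx 10481.0$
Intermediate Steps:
$b{\left(T,Z \right)} = - T$
$n{\left(q \right)} = - q \left(5 + q\right)$ ($n{\left(q \right)} = - q \left(q + 5\right) = - q \left(5 + q\right)$)
$u{\left(r \right)} = - \frac{r}{8} - \frac{r \left(5 + r\right)}{8}$ ($u{\left(r \right)} = - \frac{r - - r \left(5 + r\right)}{8} = - \frac{r + r \left(5 + r\right)}{8} = - \frac{r}{8} - \frac{r \left(5 + r\right)}{8}$)
$I{\left(f,P \right)} = f + f P^{2}$ ($I{\left(f,P \right)} = f P^{2} + f = f + f P^{2}$)
$I{\left(14,u{\left(1 \right)} \right)} H = 14 \left(1 + \left(\frac{1}{8} \cdot 1 \left(-6 - 1\right)\right)^{2}\right) 424 = 14 \left(1 + \left(\frac{1}{8} \cdot 1 \left(-7\right)\right)^{2}\right) 424 = 14 \left(1 + \left(- \frac{7}{8}\right)^{2}\right) 424 = 14 \left(1 + \frac{49}{64}\right) 424 = 14 \cdot \frac{113}{64} \cdot 424 = \frac{791}{32} \cdot 424 = \frac{41923}{4}$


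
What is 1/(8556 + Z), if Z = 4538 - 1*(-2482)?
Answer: 1/15576 ≈ 6.4201e-5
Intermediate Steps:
Z = 7020 (Z = 4538 + 2482 = 7020)
1/(8556 + Z) = 1/(8556 + 7020) = 1/15576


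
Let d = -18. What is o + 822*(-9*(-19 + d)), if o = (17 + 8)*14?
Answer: 274076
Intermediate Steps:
o = 350 (o = 25*14 = 350)
o + 822*(-9*(-19 + d)) = 350 + 822*(-9*(-19 - 18)) = 350 + 822*(-9*(-37)) = 350 + 822*333 = 350 + 273726 = 274076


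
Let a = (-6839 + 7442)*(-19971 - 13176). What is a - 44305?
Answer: -20031946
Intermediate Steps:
a = -19987641 (a = 603*(-33147) = -19987641)
a - 44305 = -19987641 - 44305 = -20031946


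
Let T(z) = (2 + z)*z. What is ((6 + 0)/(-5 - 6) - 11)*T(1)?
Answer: -381/11 ≈ -34.636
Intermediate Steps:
T(z) = z*(2 + z)
((6 + 0)/(-5 - 6) - 11)*T(1) = ((6 + 0)/(-5 - 6) - 11)*(1*(2 + 1)) = (6/(-11) - 11)*(1*3) = (6*(-1/11) - 11)*3 = (-6/11 - 11)*3 = -127/11*3 = -381/11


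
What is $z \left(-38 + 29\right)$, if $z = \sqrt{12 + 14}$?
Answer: $- 9 \sqrt{26} \approx -45.891$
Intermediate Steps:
$z = \sqrt{26} \approx 5.099$
$z \left(-38 + 29\right) = \sqrt{26} \left(-38 + 29\right) = \sqrt{26} \left(-9\right) = - 9 \sqrt{26}$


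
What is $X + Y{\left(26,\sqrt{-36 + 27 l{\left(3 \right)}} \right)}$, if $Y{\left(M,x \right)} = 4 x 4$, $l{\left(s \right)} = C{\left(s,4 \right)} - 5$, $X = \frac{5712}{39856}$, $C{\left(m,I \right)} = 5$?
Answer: $\frac{357}{2491} + 96 i \approx 0.14332 + 96.0 i$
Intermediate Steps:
$X = \frac{357}{2491}$ ($X = 5712 \cdot \frac{1}{39856} = \frac{357}{2491} \approx 0.14332$)
$l{\left(s \right)} = 0$ ($l{\left(s \right)} = 5 - 5 = 0$)
$Y{\left(M,x \right)} = 16 x$
$X + Y{\left(26,\sqrt{-36 + 27 l{\left(3 \right)}} \right)} = \frac{357}{2491} + 16 \sqrt{-36 + 27 \cdot 0} = \frac{357}{2491} + 16 \sqrt{-36 + 0} = \frac{357}{2491} + 16 \sqrt{-36} = \frac{357}{2491} + 16 \cdot 6 i = \frac{357}{2491} + 96 i$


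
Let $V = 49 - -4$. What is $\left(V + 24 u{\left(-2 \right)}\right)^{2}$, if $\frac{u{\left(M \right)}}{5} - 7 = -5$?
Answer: $85849$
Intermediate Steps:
$u{\left(M \right)} = 10$ ($u{\left(M \right)} = 35 + 5 \left(-5\right) = 35 - 25 = 10$)
$V = 53$ ($V = 49 + 4 = 53$)
$\left(V + 24 u{\left(-2 \right)}\right)^{2} = \left(53 + 24 \cdot 10\right)^{2} = \left(53 + 240\right)^{2} = 293^{2} = 85849$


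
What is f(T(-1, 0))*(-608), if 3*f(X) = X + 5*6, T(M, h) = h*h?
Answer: -6080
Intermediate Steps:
T(M, h) = h**2
f(X) = 10 + X/3 (f(X) = (X + 5*6)/3 = (X + 30)/3 = (30 + X)/3 = 10 + X/3)
f(T(-1, 0))*(-608) = (10 + (1/3)*0**2)*(-608) = (10 + (1/3)*0)*(-608) = (10 + 0)*(-608) = 10*(-608) = -6080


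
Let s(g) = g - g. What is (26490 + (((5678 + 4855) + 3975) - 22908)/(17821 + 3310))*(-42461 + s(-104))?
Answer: -23767620755190/21131 ≈ -1.1248e+9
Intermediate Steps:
s(g) = 0
(26490 + (((5678 + 4855) + 3975) - 22908)/(17821 + 3310))*(-42461 + s(-104)) = (26490 + (((5678 + 4855) + 3975) - 22908)/(17821 + 3310))*(-42461 + 0) = (26490 + ((10533 + 3975) - 22908)/21131)*(-42461) = (26490 + (14508 - 22908)*(1/21131))*(-42461) = (26490 - 8400*1/21131)*(-42461) = (26490 - 8400/21131)*(-42461) = (559751790/21131)*(-42461) = -23767620755190/21131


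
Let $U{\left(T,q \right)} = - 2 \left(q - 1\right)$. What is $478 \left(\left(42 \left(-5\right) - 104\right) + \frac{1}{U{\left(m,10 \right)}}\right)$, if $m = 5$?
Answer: $- \frac{1351067}{9} \approx -1.5012 \cdot 10^{5}$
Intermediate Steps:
$U{\left(T,q \right)} = 2 - 2 q$ ($U{\left(T,q \right)} = - 2 \left(-1 + q\right) = 2 - 2 q$)
$478 \left(\left(42 \left(-5\right) - 104\right) + \frac{1}{U{\left(m,10 \right)}}\right) = 478 \left(\left(42 \left(-5\right) - 104\right) + \frac{1}{2 - 20}\right) = 478 \left(\left(-210 - 104\right) + \frac{1}{2 - 20}\right) = 478 \left(-314 + \frac{1}{-18}\right) = 478 \left(-314 - \frac{1}{18}\right) = 478 \left(- \frac{5653}{18}\right) = - \frac{1351067}{9}$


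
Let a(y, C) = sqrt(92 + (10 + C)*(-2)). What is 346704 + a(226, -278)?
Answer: 346704 + 2*sqrt(157) ≈ 3.4673e+5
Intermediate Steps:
a(y, C) = sqrt(72 - 2*C) (a(y, C) = sqrt(92 + (-20 - 2*C)) = sqrt(72 - 2*C))
346704 + a(226, -278) = 346704 + sqrt(72 - 2*(-278)) = 346704 + sqrt(72 + 556) = 346704 + sqrt(628) = 346704 + 2*sqrt(157)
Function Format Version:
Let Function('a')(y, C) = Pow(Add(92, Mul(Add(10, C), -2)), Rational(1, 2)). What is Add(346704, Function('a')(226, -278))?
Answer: Add(346704, Mul(2, Pow(157, Rational(1, 2)))) ≈ 3.4673e+5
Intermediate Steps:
Function('a')(y, C) = Pow(Add(72, Mul(-2, C)), Rational(1, 2)) (Function('a')(y, C) = Pow(Add(92, Add(-20, Mul(-2, C))), Rational(1, 2)) = Pow(Add(72, Mul(-2, C)), Rational(1, 2)))
Add(346704, Function('a')(226, -278)) = Add(346704, Pow(Add(72, Mul(-2, -278)), Rational(1, 2))) = Add(346704, Pow(Add(72, 556), Rational(1, 2))) = Add(346704, Pow(628, Rational(1, 2))) = Add(346704, Mul(2, Pow(157, Rational(1, 2))))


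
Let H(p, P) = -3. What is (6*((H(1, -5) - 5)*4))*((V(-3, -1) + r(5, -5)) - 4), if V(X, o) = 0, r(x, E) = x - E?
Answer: -1152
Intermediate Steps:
(6*((H(1, -5) - 5)*4))*((V(-3, -1) + r(5, -5)) - 4) = (6*((-3 - 5)*4))*((0 + (5 - 1*(-5))) - 4) = (6*(-8*4))*((0 + (5 + 5)) - 4) = (6*(-32))*((0 + 10) - 4) = -192*(10 - 4) = -192*6 = -1152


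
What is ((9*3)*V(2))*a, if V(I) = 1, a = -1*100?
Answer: -2700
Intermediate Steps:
a = -100
((9*3)*V(2))*a = ((9*3)*1)*(-100) = (27*1)*(-100) = 27*(-100) = -2700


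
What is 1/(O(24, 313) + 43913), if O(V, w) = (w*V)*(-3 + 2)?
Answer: 1/36401 ≈ 2.7472e-5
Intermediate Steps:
O(V, w) = -V*w (O(V, w) = (V*w)*(-1) = -V*w)
1/(O(24, 313) + 43913) = 1/(-1*24*313 + 43913) = 1/(-7512 + 43913) = 1/36401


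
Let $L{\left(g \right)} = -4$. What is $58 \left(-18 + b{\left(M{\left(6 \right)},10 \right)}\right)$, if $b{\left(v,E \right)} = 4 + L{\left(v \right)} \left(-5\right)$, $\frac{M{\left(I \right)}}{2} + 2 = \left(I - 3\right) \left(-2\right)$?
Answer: $348$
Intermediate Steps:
$M{\left(I \right)} = 8 - 4 I$ ($M{\left(I \right)} = -4 + 2 \left(I - 3\right) \left(-2\right) = -4 + 2 \left(-3 + I\right) \left(-2\right) = -4 + 2 \left(6 - 2 I\right) = -4 - \left(-12 + 4 I\right) = 8 - 4 I$)
$b{\left(v,E \right)} = 24$ ($b{\left(v,E \right)} = 4 - -20 = 4 + 20 = 24$)
$58 \left(-18 + b{\left(M{\left(6 \right)},10 \right)}\right) = 58 \left(-18 + 24\right) = 58 \cdot 6 = 348$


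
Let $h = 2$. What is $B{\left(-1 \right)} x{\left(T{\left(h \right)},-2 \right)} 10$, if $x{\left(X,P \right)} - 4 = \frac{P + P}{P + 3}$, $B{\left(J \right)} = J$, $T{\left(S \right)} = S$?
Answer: $0$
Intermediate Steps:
$x{\left(X,P \right)} = 4 + \frac{2 P}{3 + P}$ ($x{\left(X,P \right)} = 4 + \frac{P + P}{P + 3} = 4 + \frac{2 P}{3 + P}$)
$B{\left(-1 \right)} x{\left(T{\left(h \right)},-2 \right)} 10 = - \frac{6 \left(2 - 2\right)}{3 - 2} \cdot 10 = - \frac{6 \cdot 0}{1} \cdot 10 = - 6 \cdot 1 \cdot 0 \cdot 10 = \left(-1\right) 0 \cdot 10 = 0 \cdot 10 = 0$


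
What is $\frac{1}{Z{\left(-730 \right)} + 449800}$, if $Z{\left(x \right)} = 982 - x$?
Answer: $\frac{1}{451512} \approx 2.2148 \cdot 10^{-6}$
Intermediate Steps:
$\frac{1}{Z{\left(-730 \right)} + 449800} = \frac{1}{\left(982 - -730\right) + 449800} = \frac{1}{\left(982 + 730\right) + 449800} = \frac{1}{1712 + 449800} = \frac{1}{451512}$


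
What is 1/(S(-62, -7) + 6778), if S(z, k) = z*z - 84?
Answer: 1/10538 ≈ 9.4895e-5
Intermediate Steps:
S(z, k) = -84 + z² (S(z, k) = z² - 84 = -84 + z²)
1/(S(-62, -7) + 6778) = 1/((-84 + (-62)²) + 6778) = 1/((-84 + 3844) + 6778) = 1/(3760 + 6778) = 1/10538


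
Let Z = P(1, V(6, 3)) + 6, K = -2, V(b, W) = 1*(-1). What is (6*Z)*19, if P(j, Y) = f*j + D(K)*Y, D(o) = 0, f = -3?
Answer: 342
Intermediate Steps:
V(b, W) = -1
P(j, Y) = -3*j (P(j, Y) = -3*j + 0*Y = -3*j + 0 = -3*j)
Z = 3 (Z = -3*1 + 6 = -3 + 6 = 3)
(6*Z)*19 = (6*3)*19 = 18*19 = 342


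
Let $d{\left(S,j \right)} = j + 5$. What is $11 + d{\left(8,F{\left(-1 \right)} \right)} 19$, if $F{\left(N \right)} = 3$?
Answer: $163$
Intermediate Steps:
$d{\left(S,j \right)} = 5 + j$
$11 + d{\left(8,F{\left(-1 \right)} \right)} 19 = 11 + \left(5 + 3\right) 19 = 11 + 8 \cdot 19 = 11 + 152 = 163$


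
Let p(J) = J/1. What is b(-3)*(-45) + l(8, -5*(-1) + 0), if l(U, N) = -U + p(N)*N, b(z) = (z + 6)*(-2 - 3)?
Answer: 692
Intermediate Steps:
p(J) = J (p(J) = J*1 = J)
b(z) = -30 - 5*z (b(z) = (6 + z)*(-5) = -30 - 5*z)
l(U, N) = N² - U (l(U, N) = -U + N*N = -U + N² = N² - U)
b(-3)*(-45) + l(8, -5*(-1) + 0) = (-30 - 5*(-3))*(-45) + ((-5*(-1) + 0)² - 1*8) = (-30 + 15)*(-45) + ((5 + 0)² - 8) = -15*(-45) + (5² - 8) = 675 + (25 - 8) = 675 + 17 = 692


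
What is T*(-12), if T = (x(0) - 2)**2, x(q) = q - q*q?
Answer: -48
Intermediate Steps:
x(q) = q - q**2
T = 4 (T = (0*(1 - 1*0) - 2)**2 = (0*(1 + 0) - 2)**2 = (0*1 - 2)**2 = (0 - 2)**2 = (-2)**2 = 4)
T*(-12) = 4*(-12) = -48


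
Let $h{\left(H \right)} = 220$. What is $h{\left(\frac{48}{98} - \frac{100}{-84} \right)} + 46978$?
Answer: $47198$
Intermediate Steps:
$h{\left(\frac{48}{98} - \frac{100}{-84} \right)} + 46978 = 220 + 46978 = 47198$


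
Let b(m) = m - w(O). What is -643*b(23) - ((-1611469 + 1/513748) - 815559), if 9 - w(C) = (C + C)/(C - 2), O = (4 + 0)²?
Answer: 8690506710705/3596236 ≈ 2.4166e+6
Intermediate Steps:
O = 16 (O = 4² = 16)
w(C) = 9 - 2*C/(-2 + C) (w(C) = 9 - (C + C)/(C - 2) = 9 - 2*C/(-2 + C))
b(m) = -47/7 + m (b(m) = m - (-18 + 7*16)/(-2 + 16) = m - (-18 + 112)/14 = m - 94/14 = m - 1*47/7 = m - 47/7 = -47/7 + m)
-643*b(23) - ((-1611469 + 1/513748) - 815559) = -643*(-47/7 + 23) - ((-1611469 + 1/513748) - 815559) = -643*114/7 - ((-1611469 + 1/513748) - 815559) = -73302/7 - (-827888975811/513748 - 815559) = -73302/7 - 1*(-1246880780943/513748) = -73302/7 + 1246880780943/513748 = 8690506710705/3596236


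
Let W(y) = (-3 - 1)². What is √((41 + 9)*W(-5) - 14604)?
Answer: 2*I*√3451 ≈ 117.49*I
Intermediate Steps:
W(y) = 16 (W(y) = (-4)² = 16)
√((41 + 9)*W(-5) - 14604) = √((41 + 9)*16 - 14604) = √(50*16 - 14604) = √(800 - 14604) = √(-13804) = 2*I*√3451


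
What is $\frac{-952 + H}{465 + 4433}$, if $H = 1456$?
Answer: $\frac{252}{2449} \approx 0.1029$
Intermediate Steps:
$\frac{-952 + H}{465 + 4433} = \frac{-952 + 1456}{465 + 4433} = \frac{504}{4898} = 504 \cdot \frac{1}{4898} = \frac{252}{2449}$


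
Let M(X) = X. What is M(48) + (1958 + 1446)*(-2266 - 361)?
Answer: -8942260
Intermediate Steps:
M(48) + (1958 + 1446)*(-2266 - 361) = 48 + (1958 + 1446)*(-2266 - 361) = 48 + 3404*(-2627) = 48 - 8942308 = -8942260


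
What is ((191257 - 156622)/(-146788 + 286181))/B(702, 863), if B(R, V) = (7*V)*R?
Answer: 11545/197045108442 ≈ 5.8591e-8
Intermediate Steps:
B(R, V) = 7*R*V
((191257 - 156622)/(-146788 + 286181))/B(702, 863) = ((191257 - 156622)/(-146788 + 286181))/((7*702*863)) = (34635/139393)/4240782 = (34635*(1/139393))*(1/4240782) = (34635/139393)*(1/4240782) = 11545/197045108442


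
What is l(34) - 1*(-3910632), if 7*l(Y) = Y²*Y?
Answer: 27413728/7 ≈ 3.9162e+6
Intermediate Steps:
l(Y) = Y³/7 (l(Y) = (Y²*Y)/7 = Y³/7)
l(34) - 1*(-3910632) = (⅐)*34³ - 1*(-3910632) = (⅐)*39304 + 3910632 = 39304/7 + 3910632 = 27413728/7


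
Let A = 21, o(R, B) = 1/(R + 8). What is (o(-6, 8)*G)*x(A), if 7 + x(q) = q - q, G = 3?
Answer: -21/2 ≈ -10.500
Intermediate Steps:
o(R, B) = 1/(8 + R)
x(q) = -7 (x(q) = -7 + (q - q) = -7 + 0 = -7)
(o(-6, 8)*G)*x(A) = (3/(8 - 6))*(-7) = (3/2)*(-7) = -21/2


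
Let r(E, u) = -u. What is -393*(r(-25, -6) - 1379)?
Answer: 539589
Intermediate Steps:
-393*(r(-25, -6) - 1379) = -393*(-1*(-6) - 1379) = -393*(6 - 1379) = -393*(-1373) = 539589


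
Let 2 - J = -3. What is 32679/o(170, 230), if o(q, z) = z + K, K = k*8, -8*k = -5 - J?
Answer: 10893/80 ≈ 136.16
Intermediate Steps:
J = 5 (J = 2 - 1*(-3) = 2 + 3 = 5)
k = 5/4 (k = -(-5 - 1*5)/8 = -(-5 - 5)/8 = -1/8*(-10) = 5/4 ≈ 1.2500)
K = 10 (K = (5/4)*8 = 10)
o(q, z) = 10 + z (o(q, z) = z + 10 = 10 + z)
32679/o(170, 230) = 32679/(10 + 230) = 32679/240 = 32679*(1/240) = 10893/80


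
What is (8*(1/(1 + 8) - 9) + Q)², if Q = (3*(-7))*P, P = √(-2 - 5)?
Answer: 159553/81 + 8960*I*√7/3 ≈ 1969.8 + 7902.0*I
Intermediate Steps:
P = I*√7 (P = √(-7) = I*√7 ≈ 2.6458*I)
Q = -21*I*√7 (Q = (3*(-7))*(I*√7) = -21*I*√7 ≈ -55.561*I)
(8*(1/(1 + 8) - 9) + Q)² = (8*(1/(1 + 8) - 9) - 21*I*√7)² = (8*(1/9 - 9) - 21*I*√7)² = (8*(⅑ - 9) - 21*I*√7)² = (8*(-80/9) - 21*I*√7)² = (-640/9 - 21*I*√7)²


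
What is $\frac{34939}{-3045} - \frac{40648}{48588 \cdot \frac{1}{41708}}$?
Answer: $- \frac{430335714451}{12329205} \approx -34904.0$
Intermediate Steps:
$\frac{34939}{-3045} - \frac{40648}{48588 \cdot \frac{1}{41708}} = 34939 \left(- \frac{1}{3045}\right) - \frac{40648}{48588 \cdot \frac{1}{41708}} = - \frac{34939}{3045} - \frac{40648}{\frac{12147}{10427}} = - \frac{34939}{3045} - \frac{423836696}{12147} = - \frac{430335714451}{12329205}$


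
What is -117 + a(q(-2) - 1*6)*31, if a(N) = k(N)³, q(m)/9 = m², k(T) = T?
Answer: 836883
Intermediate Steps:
q(m) = 9*m²
a(N) = N³
-117 + a(q(-2) - 1*6)*31 = -117 + (9*(-2)² - 1*6)³*31 = -117 + (9*4 - 6)³*31 = -117 + (36 - 6)³*31 = -117 + 30³*31 = -117 + 27000*31 = -117 + 837000 = 836883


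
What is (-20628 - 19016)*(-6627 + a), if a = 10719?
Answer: -162223248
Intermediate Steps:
(-20628 - 19016)*(-6627 + a) = (-20628 - 19016)*(-6627 + 10719) = -39644*4092 = -162223248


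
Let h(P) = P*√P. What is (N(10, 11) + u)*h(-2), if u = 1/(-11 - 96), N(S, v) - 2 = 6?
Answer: -1710*I*√2/107 ≈ -22.601*I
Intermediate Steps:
N(S, v) = 8 (N(S, v) = 2 + 6 = 8)
h(P) = P^(3/2)
u = -1/107 (u = 1/(-107) = -1/107 ≈ -0.0093458)
(N(10, 11) + u)*h(-2) = (8 - 1/107)*(-2)^(3/2) = 855*(-2*I*√2)/107 = -1710*I*√2/107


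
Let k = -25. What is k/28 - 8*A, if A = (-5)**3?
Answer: 27975/28 ≈ 999.11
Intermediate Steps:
A = -125
k/28 - 8*A = -25/28 - 8*(-125) = -25*1/28 + 1000 = -25/28 + 1000 = 27975/28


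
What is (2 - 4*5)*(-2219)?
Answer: 39942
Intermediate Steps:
(2 - 4*5)*(-2219) = (2 - 20)*(-2219) = -18*(-2219) = 39942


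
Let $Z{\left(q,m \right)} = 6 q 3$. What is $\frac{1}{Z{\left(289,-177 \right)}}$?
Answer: $\frac{1}{5202} \approx 0.00019223$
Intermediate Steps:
$Z{\left(q,m \right)} = 18 q$
$\frac{1}{Z{\left(289,-177 \right)}} = \frac{1}{18 \cdot 289} = \frac{1}{5202}$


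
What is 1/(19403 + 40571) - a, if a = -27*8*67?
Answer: 867943729/59974 ≈ 14472.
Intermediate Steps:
a = -14472 (a = -216*67 = -14472)
1/(19403 + 40571) - a = 1/(19403 + 40571) - 1*(-14472) = 1/59974 + 14472 = 867943729/59974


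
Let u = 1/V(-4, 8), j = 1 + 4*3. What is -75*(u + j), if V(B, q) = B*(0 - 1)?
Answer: -3975/4 ≈ -993.75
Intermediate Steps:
j = 13 (j = 1 + 12 = 13)
V(B, q) = -B (V(B, q) = B*(-1) = -B)
u = 1/4 (u = 1/(-1*(-4)) = 1/4 ≈ 0.25000)
-75*(u + j) = -75*(1/4 + 13) = -75*53/4 = -3975/4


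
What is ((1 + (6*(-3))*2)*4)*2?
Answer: -280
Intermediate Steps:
((1 + (6*(-3))*2)*4)*2 = ((1 - 18*2)*4)*2 = ((1 - 36)*4)*2 = -35*4*2 = -140*2 = -280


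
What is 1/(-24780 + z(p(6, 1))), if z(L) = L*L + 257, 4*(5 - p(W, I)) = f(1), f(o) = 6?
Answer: -4/98043 ≈ -4.0798e-5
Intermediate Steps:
p(W, I) = 7/2 (p(W, I) = 5 - ¼*6 = 5 - 3/2 = 7/2)
z(L) = 257 + L² (z(L) = L² + 257 = 257 + L²)
1/(-24780 + z(p(6, 1))) = 1/(-24780 + (257 + (7/2)²)) = 1/(-24780 + (257 + 49/4)) = 1/(-24780 + 1077/4) = 1/(-98043/4) = -4/98043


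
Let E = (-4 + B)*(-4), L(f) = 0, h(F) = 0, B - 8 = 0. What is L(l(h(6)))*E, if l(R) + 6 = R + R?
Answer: 0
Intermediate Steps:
B = 8 (B = 8 + 0 = 8)
l(R) = -6 + 2*R (l(R) = -6 + (R + R) = -6 + 2*R)
E = -16 (E = (-4 + 8)*(-4) = 4*(-4) = -16)
L(l(h(6)))*E = 0*(-16) = 0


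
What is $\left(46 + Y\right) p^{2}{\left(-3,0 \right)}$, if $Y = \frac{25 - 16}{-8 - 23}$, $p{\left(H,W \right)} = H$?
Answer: $\frac{12753}{31} \approx 411.39$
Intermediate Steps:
$Y = - \frac{9}{31}$ ($Y = \frac{9}{-31} = 9 \left(- \frac{1}{31}\right) = - \frac{9}{31} \approx -0.29032$)
$\left(46 + Y\right) p^{2}{\left(-3,0 \right)} = \left(46 - \frac{9}{31}\right) \left(-3\right)^{2} = \frac{1417}{31} \cdot 9 = \frac{12753}{31}$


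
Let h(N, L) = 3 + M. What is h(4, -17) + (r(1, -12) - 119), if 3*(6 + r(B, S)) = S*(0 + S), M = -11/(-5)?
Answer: -359/5 ≈ -71.800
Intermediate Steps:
M = 11/5 (M = -11*(-1/5) = 11/5 ≈ 2.2000)
r(B, S) = -6 + S**2/3 (r(B, S) = -6 + (S*(0 + S))/3 = -6 + (S*S)/3 = -6 + S**2/3)
h(N, L) = 26/5 (h(N, L) = 3 + 11/5 = 26/5)
h(4, -17) + (r(1, -12) - 119) = 26/5 + ((-6 + (1/3)*(-12)**2) - 119) = 26/5 + ((-6 + (1/3)*144) - 119) = 26/5 + ((-6 + 48) - 119) = 26/5 + (42 - 119) = 26/5 - 77 = -359/5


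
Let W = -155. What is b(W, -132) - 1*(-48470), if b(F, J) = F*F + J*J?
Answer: 89919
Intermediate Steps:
b(F, J) = F**2 + J**2
b(W, -132) - 1*(-48470) = ((-155)**2 + (-132)**2) - 1*(-48470) = (24025 + 17424) + 48470 = 41449 + 48470 = 89919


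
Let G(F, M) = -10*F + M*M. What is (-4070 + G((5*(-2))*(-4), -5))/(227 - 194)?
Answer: -4445/33 ≈ -134.70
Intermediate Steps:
G(F, M) = M² - 10*F (G(F, M) = -10*F + M² = M² - 10*F)
(-4070 + G((5*(-2))*(-4), -5))/(227 - 194) = (-4070 + ((-5)² - 10*5*(-2)*(-4)))/(227 - 194) = (-4070 + (25 - (-100)*(-4)))/33 = (-4070 + (25 - 10*40))*(1/33) = (-4070 + (25 - 400))*(1/33) = (-4070 - 375)*(1/33) = -4445*1/33 = -4445/33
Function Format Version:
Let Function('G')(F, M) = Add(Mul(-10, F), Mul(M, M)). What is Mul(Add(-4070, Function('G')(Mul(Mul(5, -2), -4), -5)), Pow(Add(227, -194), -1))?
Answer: Rational(-4445, 33) ≈ -134.70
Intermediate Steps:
Function('G')(F, M) = Add(Pow(M, 2), Mul(-10, F)) (Function('G')(F, M) = Add(Mul(-10, F), Pow(M, 2)) = Add(Pow(M, 2), Mul(-10, F)))
Mul(Add(-4070, Function('G')(Mul(Mul(5, -2), -4), -5)), Pow(Add(227, -194), -1)) = Mul(Add(-4070, Add(Pow(-5, 2), Mul(-10, Mul(Mul(5, -2), -4)))), Pow(Add(227, -194), -1)) = Mul(Add(-4070, Add(25, Mul(-10, Mul(-10, -4)))), Pow(33, -1)) = Mul(Add(-4070, Add(25, Mul(-10, 40))), Rational(1, 33)) = Mul(Add(-4070, Add(25, -400)), Rational(1, 33)) = Mul(Add(-4070, -375), Rational(1, 33)) = Mul(-4445, Rational(1, 33)) = Rational(-4445, 33)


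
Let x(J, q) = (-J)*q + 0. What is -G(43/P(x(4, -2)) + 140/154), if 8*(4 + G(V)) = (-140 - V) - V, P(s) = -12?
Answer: 10999/528 ≈ 20.831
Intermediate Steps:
x(J, q) = -J*q (x(J, q) = -J*q + 0 = -J*q)
G(V) = -43/2 - V/4 (G(V) = -4 + ((-140 - V) - V)/8 = -4 + (-140 - 2*V)/8 = -4 + (-35/2 - V/4) = -43/2 - V/4)
-G(43/P(x(4, -2)) + 140/154) = -(-43/2 - (43/(-12) + 140/154)/4) = -(-43/2 - (43*(-1/12) + 140*(1/154))/4) = -(-43/2 - (-43/12 + 10/11)/4) = -(-43/2 - ¼*(-353/132)) = -(-43/2 + 353/528) = -1*(-10999/528) = 10999/528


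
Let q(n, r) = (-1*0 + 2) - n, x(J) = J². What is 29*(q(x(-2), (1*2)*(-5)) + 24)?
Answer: 638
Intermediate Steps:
q(n, r) = 2 - n (q(n, r) = (0 + 2) - n = 2 - n)
29*(q(x(-2), (1*2)*(-5)) + 24) = 29*((2 - 1*(-2)²) + 24) = 29*((2 - 1*4) + 24) = 29*((2 - 4) + 24) = 29*(-2 + 24) = 29*22 = 638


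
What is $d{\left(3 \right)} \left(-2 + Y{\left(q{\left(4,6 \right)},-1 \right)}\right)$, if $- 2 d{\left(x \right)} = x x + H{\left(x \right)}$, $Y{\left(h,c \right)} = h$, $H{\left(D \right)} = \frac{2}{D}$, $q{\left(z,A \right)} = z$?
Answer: $- \frac{29}{3} \approx -9.6667$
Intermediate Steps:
$d{\left(x \right)} = - \frac{1}{x} - \frac{x^{2}}{2}$ ($d{\left(x \right)} = - \frac{x x + \frac{2}{x}}{2} = - \frac{x^{2} + \frac{2}{x}}{2} = - \frac{1}{x} - \frac{x^{2}}{2}$)
$d{\left(3 \right)} \left(-2 + Y{\left(q{\left(4,6 \right)},-1 \right)}\right) = \frac{-2 - 3^{3}}{2 \cdot 3} \left(-2 + 4\right) = \frac{1}{2} \cdot \frac{1}{3} \left(-2 - 27\right) 2 = \frac{1}{2} \cdot \frac{1}{3} \left(-29\right) 2 = \left(- \frac{29}{6}\right) 2 = - \frac{29}{3}$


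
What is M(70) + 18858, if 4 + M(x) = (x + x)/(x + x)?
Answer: 18855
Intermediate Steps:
M(x) = -3 (M(x) = -4 + (x + x)/(x + x) = -4 + (2*x)/((2*x)) = -4 + (2*x)*(1/(2*x)) = -4 + 1 = -3)
M(70) + 18858 = -3 + 18858 = 18855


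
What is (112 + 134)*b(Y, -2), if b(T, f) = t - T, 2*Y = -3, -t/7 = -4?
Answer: 7257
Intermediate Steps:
t = 28 (t = -7*(-4) = 28)
Y = -3/2 (Y = (½)*(-3) = -3/2 ≈ -1.5000)
b(T, f) = 28 - T
(112 + 134)*b(Y, -2) = (112 + 134)*(28 - 1*(-3/2)) = 246*(28 + 3/2) = 246*(59/2) = 7257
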